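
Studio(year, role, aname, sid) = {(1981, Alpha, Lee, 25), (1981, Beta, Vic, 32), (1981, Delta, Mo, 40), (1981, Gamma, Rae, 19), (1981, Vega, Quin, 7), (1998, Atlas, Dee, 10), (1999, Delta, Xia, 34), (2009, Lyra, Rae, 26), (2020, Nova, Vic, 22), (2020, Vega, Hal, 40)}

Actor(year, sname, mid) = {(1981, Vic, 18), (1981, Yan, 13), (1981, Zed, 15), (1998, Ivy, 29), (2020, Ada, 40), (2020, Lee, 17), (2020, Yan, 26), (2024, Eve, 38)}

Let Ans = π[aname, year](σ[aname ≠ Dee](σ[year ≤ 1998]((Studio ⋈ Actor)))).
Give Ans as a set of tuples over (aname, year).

{(Lee, 1981), (Mo, 1981), (Quin, 1981), (Rae, 1981), (Vic, 1981)}

Natural join on year: {(1981, Alpha, Lee, 25, Vic, 18), (1981, Alpha, Lee, 25, Yan, 13), (1981, Alpha, Lee, 25, Zed, 15), (1981, Beta, Vic, 32, Vic, 18), (1981, Beta, Vic, 32, Yan, 13), (1981, Beta, Vic, 32, Zed, 15), (1981, Delta, Mo, 40, Vic, 18), (1981, Delta, Mo, 40, Yan, 13), (1981, Delta, Mo, 40, Zed, 15), (1981, Gamma, Rae, 19, Vic, 18), (1981, Gamma, Rae, 19, Yan, 13), (1981, Gamma, Rae, 19, Zed, 15), (1981, Vega, Quin, 7, Vic, 18), (1981, Vega, Quin, 7, Yan, 13), (1981, Vega, Quin, 7, Zed, 15), (1998, Atlas, Dee, 10, Ivy, 29), (2020, Nova, Vic, 22, Ada, 40), (2020, Nova, Vic, 22, Lee, 17), (2020, Nova, Vic, 22, Yan, 26), (2020, Vega, Hal, 40, Ada, 40), (2020, Vega, Hal, 40, Lee, 17), (2020, Vega, Hal, 40, Yan, 26)}
Apply σ_{year ≤ 1998}; surviving tuples: {(1981, Alpha, Lee, 25, Vic, 18), (1981, Alpha, Lee, 25, Yan, 13), (1981, Alpha, Lee, 25, Zed, 15), (1981, Beta, Vic, 32, Vic, 18), (1981, Beta, Vic, 32, Yan, 13), (1981, Beta, Vic, 32, Zed, 15), (1981, Delta, Mo, 40, Vic, 18), (1981, Delta, Mo, 40, Yan, 13), (1981, Delta, Mo, 40, Zed, 15), (1981, Gamma, Rae, 19, Vic, 18), (1981, Gamma, Rae, 19, Yan, 13), (1981, Gamma, Rae, 19, Zed, 15), (1981, Vega, Quin, 7, Vic, 18), (1981, Vega, Quin, 7, Yan, 13), (1981, Vega, Quin, 7, Zed, 15), (1998, Atlas, Dee, 10, Ivy, 29)}
Apply σ_{aname ≠ Dee}; surviving tuples: {(1981, Alpha, Lee, 25, Vic, 18), (1981, Alpha, Lee, 25, Yan, 13), (1981, Alpha, Lee, 25, Zed, 15), (1981, Beta, Vic, 32, Vic, 18), (1981, Beta, Vic, 32, Yan, 13), (1981, Beta, Vic, 32, Zed, 15), (1981, Delta, Mo, 40, Vic, 18), (1981, Delta, Mo, 40, Yan, 13), (1981, Delta, Mo, 40, Zed, 15), (1981, Gamma, Rae, 19, Vic, 18), (1981, Gamma, Rae, 19, Yan, 13), (1981, Gamma, Rae, 19, Zed, 15), (1981, Vega, Quin, 7, Vic, 18), (1981, Vega, Quin, 7, Yan, 13), (1981, Vega, Quin, 7, Zed, 15)}
π[aname, year]: project onto (aname, year) (10 duplicate(s) eliminated) → {(Lee, 1981), (Mo, 1981), (Quin, 1981), (Rae, 1981), (Vic, 1981)}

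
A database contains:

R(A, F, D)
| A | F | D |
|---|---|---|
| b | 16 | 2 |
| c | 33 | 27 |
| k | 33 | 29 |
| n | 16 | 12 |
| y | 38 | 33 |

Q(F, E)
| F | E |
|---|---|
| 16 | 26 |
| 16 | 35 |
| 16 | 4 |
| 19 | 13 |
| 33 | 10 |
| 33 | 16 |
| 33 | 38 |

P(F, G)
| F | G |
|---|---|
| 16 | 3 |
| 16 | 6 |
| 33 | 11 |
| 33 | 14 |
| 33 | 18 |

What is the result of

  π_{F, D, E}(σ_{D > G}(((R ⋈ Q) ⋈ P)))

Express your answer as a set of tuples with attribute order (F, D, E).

Natural join on F: {(b, 16, 2, 26), (b, 16, 2, 35), (b, 16, 2, 4), (c, 33, 27, 10), (c, 33, 27, 16), (c, 33, 27, 38), (k, 33, 29, 10), (k, 33, 29, 16), (k, 33, 29, 38), (n, 16, 12, 26), (n, 16, 12, 35), (n, 16, 12, 4)}
Natural join on F: {(b, 16, 2, 26, 3), (b, 16, 2, 26, 6), (b, 16, 2, 35, 3), (b, 16, 2, 35, 6), (b, 16, 2, 4, 3), (b, 16, 2, 4, 6), (c, 33, 27, 10, 11), (c, 33, 27, 10, 14), (c, 33, 27, 10, 18), (c, 33, 27, 16, 11), (c, 33, 27, 16, 14), (c, 33, 27, 16, 18), (c, 33, 27, 38, 11), (c, 33, 27, 38, 14), (c, 33, 27, 38, 18), (k, 33, 29, 10, 11), (k, 33, 29, 10, 14), (k, 33, 29, 10, 18), (k, 33, 29, 16, 11), (k, 33, 29, 16, 14), (k, 33, 29, 16, 18), (k, 33, 29, 38, 11), (k, 33, 29, 38, 14), (k, 33, 29, 38, 18), (n, 16, 12, 26, 3), (n, 16, 12, 26, 6), (n, 16, 12, 35, 3), (n, 16, 12, 35, 6), (n, 16, 12, 4, 3), (n, 16, 12, 4, 6)}
Apply σ_{D > G}; surviving tuples: {(c, 33, 27, 10, 11), (c, 33, 27, 10, 14), (c, 33, 27, 10, 18), (c, 33, 27, 16, 11), (c, 33, 27, 16, 14), (c, 33, 27, 16, 18), (c, 33, 27, 38, 11), (c, 33, 27, 38, 14), (c, 33, 27, 38, 18), (k, 33, 29, 10, 11), (k, 33, 29, 10, 14), (k, 33, 29, 10, 18), (k, 33, 29, 16, 11), (k, 33, 29, 16, 14), (k, 33, 29, 16, 18), (k, 33, 29, 38, 11), (k, 33, 29, 38, 14), (k, 33, 29, 38, 18), (n, 16, 12, 26, 3), (n, 16, 12, 26, 6), (n, 16, 12, 35, 3), (n, 16, 12, 35, 6), (n, 16, 12, 4, 3), (n, 16, 12, 4, 6)}
Projecting to F, D, E (15 duplicate(s) eliminated): {(16, 12, 26), (16, 12, 35), (16, 12, 4), (33, 27, 10), (33, 27, 16), (33, 27, 38), (33, 29, 10), (33, 29, 16), (33, 29, 38)}

{(16, 12, 26), (16, 12, 35), (16, 12, 4), (33, 27, 10), (33, 27, 16), (33, 27, 38), (33, 29, 10), (33, 29, 16), (33, 29, 38)}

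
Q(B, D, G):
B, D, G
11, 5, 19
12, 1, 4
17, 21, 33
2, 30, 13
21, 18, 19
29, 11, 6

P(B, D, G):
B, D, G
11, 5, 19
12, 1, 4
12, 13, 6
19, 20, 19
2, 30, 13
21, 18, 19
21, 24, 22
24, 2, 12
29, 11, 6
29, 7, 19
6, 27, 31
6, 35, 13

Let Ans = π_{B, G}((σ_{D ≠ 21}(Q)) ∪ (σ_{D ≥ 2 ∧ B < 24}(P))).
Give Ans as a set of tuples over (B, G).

Selection D ≠ 21: {(11, 5, 19), (12, 1, 4), (2, 30, 13), (21, 18, 19), (29, 11, 6)}
Selection D ≥ 2 ∧ B < 24: {(11, 5, 19), (12, 13, 6), (19, 20, 19), (2, 30, 13), (21, 18, 19), (21, 24, 22), (6, 27, 31), (6, 35, 13)}
Taking the union: {(11, 5, 19), (12, 1, 4), (12, 13, 6), (19, 20, 19), (2, 30, 13), (21, 18, 19), (21, 24, 22), (29, 11, 6), (6, 27, 31), (6, 35, 13)}
Projecting to B, G: {(11, 19), (12, 4), (12, 6), (19, 19), (2, 13), (21, 19), (21, 22), (29, 6), (6, 13), (6, 31)}

{(11, 19), (12, 4), (12, 6), (19, 19), (2, 13), (21, 19), (21, 22), (29, 6), (6, 13), (6, 31)}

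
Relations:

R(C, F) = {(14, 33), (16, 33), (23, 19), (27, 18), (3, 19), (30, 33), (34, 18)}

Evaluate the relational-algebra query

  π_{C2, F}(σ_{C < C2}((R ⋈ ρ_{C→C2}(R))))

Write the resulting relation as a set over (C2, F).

ρ[C→C2]: schema becomes (C2, F); tuples unchanged.
Natural join on F: {(14, 33, 14), (14, 33, 16), (14, 33, 30), (16, 33, 14), (16, 33, 16), (16, 33, 30), (23, 19, 23), (23, 19, 3), (27, 18, 27), (27, 18, 34), (3, 19, 23), (3, 19, 3), (30, 33, 14), (30, 33, 16), (30, 33, 30), (34, 18, 27), (34, 18, 34)}
Selection C < C2: {(14, 33, 16), (14, 33, 30), (16, 33, 30), (27, 18, 34), (3, 19, 23)}
Keep only column(s) C2, F (1 duplicate(s) eliminated): {(16, 33), (23, 19), (30, 33), (34, 18)}

{(16, 33), (23, 19), (30, 33), (34, 18)}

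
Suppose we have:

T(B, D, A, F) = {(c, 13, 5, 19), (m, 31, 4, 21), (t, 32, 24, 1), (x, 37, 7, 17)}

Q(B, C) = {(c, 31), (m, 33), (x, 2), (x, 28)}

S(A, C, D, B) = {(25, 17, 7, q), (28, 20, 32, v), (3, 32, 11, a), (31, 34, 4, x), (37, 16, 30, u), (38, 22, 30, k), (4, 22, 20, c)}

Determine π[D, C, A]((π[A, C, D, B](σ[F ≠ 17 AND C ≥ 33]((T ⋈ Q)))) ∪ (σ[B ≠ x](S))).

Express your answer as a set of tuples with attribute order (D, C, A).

{(11, 32, 3), (20, 22, 4), (30, 16, 37), (30, 22, 38), (31, 33, 4), (32, 20, 28), (7, 17, 25)}

Joining T and Q on B yields {(c, 13, 5, 19, 31), (m, 31, 4, 21, 33), (x, 37, 7, 17, 2), (x, 37, 7, 17, 28)}.
σ[F ≠ 17 AND C ≥ 33]: keep tuples satisfying F ≠ 17 AND C ≥ 33 → {(m, 31, 4, 21, 33)}
Keep only column(s) A, C, D, B: {(4, 33, 31, m)}
σ[B ≠ x]: keep tuples satisfying B ≠ x → {(25, 17, 7, q), (28, 20, 32, v), (3, 32, 11, a), (37, 16, 30, u), (38, 22, 30, k), (4, 22, 20, c)}
Union: {(4, 33, 31, m)} with {(25, 17, 7, q), (28, 20, 32, v), (3, 32, 11, a), (37, 16, 30, u), (38, 22, 30, k), (4, 22, 20, c)} → {(25, 17, 7, q), (28, 20, 32, v), (3, 32, 11, a), (37, 16, 30, u), (38, 22, 30, k), (4, 22, 20, c), (4, 33, 31, m)}
Keep only column(s) D, C, A: {(11, 32, 3), (20, 22, 4), (30, 16, 37), (30, 22, 38), (31, 33, 4), (32, 20, 28), (7, 17, 25)}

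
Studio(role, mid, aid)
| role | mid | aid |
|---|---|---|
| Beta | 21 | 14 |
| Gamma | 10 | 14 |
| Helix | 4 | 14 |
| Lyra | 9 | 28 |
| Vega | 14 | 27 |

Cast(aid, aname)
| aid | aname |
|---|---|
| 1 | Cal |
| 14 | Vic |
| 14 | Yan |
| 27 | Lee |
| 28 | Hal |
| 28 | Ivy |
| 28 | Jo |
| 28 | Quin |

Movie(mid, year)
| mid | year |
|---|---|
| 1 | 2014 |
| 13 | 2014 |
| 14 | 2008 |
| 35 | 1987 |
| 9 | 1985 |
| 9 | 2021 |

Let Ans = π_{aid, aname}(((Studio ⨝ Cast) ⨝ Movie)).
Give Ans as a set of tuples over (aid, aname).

{(27, Lee), (28, Hal), (28, Ivy), (28, Jo), (28, Quin)}

Studio ⋈ Cast (natural join on aid): {(Beta, 21, 14, Vic), (Beta, 21, 14, Yan), (Gamma, 10, 14, Vic), (Gamma, 10, 14, Yan), (Helix, 4, 14, Vic), (Helix, 4, 14, Yan), (Lyra, 9, 28, Hal), (Lyra, 9, 28, Ivy), (Lyra, 9, 28, Jo), (Lyra, 9, 28, Quin), (Vega, 14, 27, Lee)}
(Studio ⨝ Cast) ⋈ Movie (natural join on mid): {(Lyra, 9, 28, Hal, 1985), (Lyra, 9, 28, Hal, 2021), (Lyra, 9, 28, Ivy, 1985), (Lyra, 9, 28, Ivy, 2021), (Lyra, 9, 28, Jo, 1985), (Lyra, 9, 28, Jo, 2021), (Lyra, 9, 28, Quin, 1985), (Lyra, 9, 28, Quin, 2021), (Vega, 14, 27, Lee, 2008)}
Keep only column(s) aid, aname (4 duplicate(s) eliminated): {(27, Lee), (28, Hal), (28, Ivy), (28, Jo), (28, Quin)}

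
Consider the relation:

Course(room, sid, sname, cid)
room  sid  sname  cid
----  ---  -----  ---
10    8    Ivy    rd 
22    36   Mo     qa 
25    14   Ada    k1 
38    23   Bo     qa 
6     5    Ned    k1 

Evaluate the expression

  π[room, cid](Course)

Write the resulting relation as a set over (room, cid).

{(10, rd), (22, qa), (25, k1), (38, qa), (6, k1)}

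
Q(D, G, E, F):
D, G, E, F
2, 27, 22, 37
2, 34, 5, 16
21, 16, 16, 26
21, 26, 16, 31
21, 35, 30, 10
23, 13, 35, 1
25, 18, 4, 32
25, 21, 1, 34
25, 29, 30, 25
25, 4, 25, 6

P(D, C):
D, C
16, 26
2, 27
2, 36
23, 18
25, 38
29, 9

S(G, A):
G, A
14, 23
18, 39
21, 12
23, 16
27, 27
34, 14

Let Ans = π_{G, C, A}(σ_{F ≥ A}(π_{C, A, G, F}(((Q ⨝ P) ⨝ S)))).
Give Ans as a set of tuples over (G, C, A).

Natural join on D: {(2, 27, 22, 37, 27), (2, 27, 22, 37, 36), (2, 34, 5, 16, 27), (2, 34, 5, 16, 36), (23, 13, 35, 1, 18), (25, 18, 4, 32, 38), (25, 21, 1, 34, 38), (25, 29, 30, 25, 38), (25, 4, 25, 6, 38)}
Natural join on G: {(2, 27, 22, 37, 27, 27), (2, 27, 22, 37, 36, 27), (2, 34, 5, 16, 27, 14), (2, 34, 5, 16, 36, 14), (25, 18, 4, 32, 38, 39), (25, 21, 1, 34, 38, 12)}
Projecting to C, A, G, F: {(27, 14, 34, 16), (27, 27, 27, 37), (36, 14, 34, 16), (36, 27, 27, 37), (38, 12, 21, 34), (38, 39, 18, 32)}
Apply σ_{F ≥ A}; surviving tuples: {(27, 14, 34, 16), (27, 27, 27, 37), (36, 14, 34, 16), (36, 27, 27, 37), (38, 12, 21, 34)}
Projecting to G, C, A: {(21, 38, 12), (27, 27, 27), (27, 36, 27), (34, 27, 14), (34, 36, 14)}

{(21, 38, 12), (27, 27, 27), (27, 36, 27), (34, 27, 14), (34, 36, 14)}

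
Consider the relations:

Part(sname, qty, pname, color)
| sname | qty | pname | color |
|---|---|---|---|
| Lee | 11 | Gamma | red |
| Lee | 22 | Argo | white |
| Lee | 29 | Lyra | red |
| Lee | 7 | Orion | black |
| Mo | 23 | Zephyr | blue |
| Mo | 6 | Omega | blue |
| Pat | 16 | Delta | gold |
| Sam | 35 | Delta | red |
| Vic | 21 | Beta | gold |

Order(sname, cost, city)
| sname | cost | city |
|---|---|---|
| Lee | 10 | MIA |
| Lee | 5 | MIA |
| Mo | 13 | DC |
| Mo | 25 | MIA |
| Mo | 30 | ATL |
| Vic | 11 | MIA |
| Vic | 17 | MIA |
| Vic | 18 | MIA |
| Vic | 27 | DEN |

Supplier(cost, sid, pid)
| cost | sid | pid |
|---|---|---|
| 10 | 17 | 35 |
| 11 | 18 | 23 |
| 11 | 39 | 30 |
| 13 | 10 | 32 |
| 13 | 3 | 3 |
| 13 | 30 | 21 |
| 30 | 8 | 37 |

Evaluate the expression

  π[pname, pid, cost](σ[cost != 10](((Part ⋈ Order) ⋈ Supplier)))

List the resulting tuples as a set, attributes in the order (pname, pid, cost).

{(Beta, 23, 11), (Beta, 30, 11), (Omega, 21, 13), (Omega, 3, 13), (Omega, 32, 13), (Omega, 37, 30), (Zephyr, 21, 13), (Zephyr, 3, 13), (Zephyr, 32, 13), (Zephyr, 37, 30)}

Joining Part and Order on sname yields {(Lee, 11, Gamma, red, 10, MIA), (Lee, 11, Gamma, red, 5, MIA), (Lee, 22, Argo, white, 10, MIA), (Lee, 22, Argo, white, 5, MIA), (Lee, 29, Lyra, red, 10, MIA), (Lee, 29, Lyra, red, 5, MIA), (Lee, 7, Orion, black, 10, MIA), (Lee, 7, Orion, black, 5, MIA), (Mo, 23, Zephyr, blue, 13, DC), (Mo, 23, Zephyr, blue, 25, MIA), (Mo, 23, Zephyr, blue, 30, ATL), (Mo, 6, Omega, blue, 13, DC), (Mo, 6, Omega, blue, 25, MIA), (Mo, 6, Omega, blue, 30, ATL), (Vic, 21, Beta, gold, 11, MIA), (Vic, 21, Beta, gold, 17, MIA), (Vic, 21, Beta, gold, 18, MIA), (Vic, 21, Beta, gold, 27, DEN)}.
Joining (Part ⋈ Order) and Supplier on cost yields {(Lee, 11, Gamma, red, 10, MIA, 17, 35), (Lee, 22, Argo, white, 10, MIA, 17, 35), (Lee, 29, Lyra, red, 10, MIA, 17, 35), (Lee, 7, Orion, black, 10, MIA, 17, 35), (Mo, 23, Zephyr, blue, 13, DC, 10, 32), (Mo, 23, Zephyr, blue, 13, DC, 3, 3), (Mo, 23, Zephyr, blue, 13, DC, 30, 21), (Mo, 23, Zephyr, blue, 30, ATL, 8, 37), (Mo, 6, Omega, blue, 13, DC, 10, 32), (Mo, 6, Omega, blue, 13, DC, 3, 3), (Mo, 6, Omega, blue, 13, DC, 30, 21), (Mo, 6, Omega, blue, 30, ATL, 8, 37), (Vic, 21, Beta, gold, 11, MIA, 18, 23), (Vic, 21, Beta, gold, 11, MIA, 39, 30)}.
Selection cost != 10: {(Mo, 23, Zephyr, blue, 13, DC, 10, 32), (Mo, 23, Zephyr, blue, 13, DC, 3, 3), (Mo, 23, Zephyr, blue, 13, DC, 30, 21), (Mo, 23, Zephyr, blue, 30, ATL, 8, 37), (Mo, 6, Omega, blue, 13, DC, 10, 32), (Mo, 6, Omega, blue, 13, DC, 3, 3), (Mo, 6, Omega, blue, 13, DC, 30, 21), (Mo, 6, Omega, blue, 30, ATL, 8, 37), (Vic, 21, Beta, gold, 11, MIA, 18, 23), (Vic, 21, Beta, gold, 11, MIA, 39, 30)}
Projecting to pname, pid, cost: {(Beta, 23, 11), (Beta, 30, 11), (Omega, 21, 13), (Omega, 3, 13), (Omega, 32, 13), (Omega, 37, 30), (Zephyr, 21, 13), (Zephyr, 3, 13), (Zephyr, 32, 13), (Zephyr, 37, 30)}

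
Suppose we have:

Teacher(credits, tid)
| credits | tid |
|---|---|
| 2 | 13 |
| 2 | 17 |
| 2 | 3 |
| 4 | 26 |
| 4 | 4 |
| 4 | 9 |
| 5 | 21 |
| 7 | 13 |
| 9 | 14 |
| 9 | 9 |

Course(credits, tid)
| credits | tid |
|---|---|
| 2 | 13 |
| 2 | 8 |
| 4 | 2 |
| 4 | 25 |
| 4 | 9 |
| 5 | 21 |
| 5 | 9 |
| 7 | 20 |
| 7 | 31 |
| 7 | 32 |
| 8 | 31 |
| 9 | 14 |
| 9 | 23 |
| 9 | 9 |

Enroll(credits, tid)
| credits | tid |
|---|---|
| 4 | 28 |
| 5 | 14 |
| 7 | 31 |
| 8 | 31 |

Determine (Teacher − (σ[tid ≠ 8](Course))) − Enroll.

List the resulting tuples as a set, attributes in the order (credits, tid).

{(2, 17), (2, 3), (4, 26), (4, 4), (7, 13)}

Apply σ_{tid ≠ 8}; surviving tuples: {(2, 13), (4, 2), (4, 25), (4, 9), (5, 21), (5, 9), (7, 20), (7, 31), (7, 32), (8, 31), (9, 14), (9, 23), (9, 9)}
Taking the difference: {(2, 17), (2, 3), (4, 26), (4, 4), (7, 13)}
Taking the difference: {(2, 17), (2, 3), (4, 26), (4, 4), (7, 13)}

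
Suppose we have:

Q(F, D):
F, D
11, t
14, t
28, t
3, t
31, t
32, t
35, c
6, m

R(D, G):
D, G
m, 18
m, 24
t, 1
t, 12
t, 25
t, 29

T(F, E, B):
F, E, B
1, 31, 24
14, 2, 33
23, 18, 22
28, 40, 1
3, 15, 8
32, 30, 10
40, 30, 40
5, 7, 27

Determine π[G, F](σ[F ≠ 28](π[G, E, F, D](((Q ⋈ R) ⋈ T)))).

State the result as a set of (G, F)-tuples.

Natural join on D: {(11, t, 1), (11, t, 12), (11, t, 25), (11, t, 29), (14, t, 1), (14, t, 12), (14, t, 25), (14, t, 29), (28, t, 1), (28, t, 12), (28, t, 25), (28, t, 29), (3, t, 1), (3, t, 12), (3, t, 25), (3, t, 29), (31, t, 1), (31, t, 12), (31, t, 25), (31, t, 29), (32, t, 1), (32, t, 12), (32, t, 25), (32, t, 29), (6, m, 18), (6, m, 24)}
Natural join on F: {(14, t, 1, 2, 33), (14, t, 12, 2, 33), (14, t, 25, 2, 33), (14, t, 29, 2, 33), (28, t, 1, 40, 1), (28, t, 12, 40, 1), (28, t, 25, 40, 1), (28, t, 29, 40, 1), (3, t, 1, 15, 8), (3, t, 12, 15, 8), (3, t, 25, 15, 8), (3, t, 29, 15, 8), (32, t, 1, 30, 10), (32, t, 12, 30, 10), (32, t, 25, 30, 10), (32, t, 29, 30, 10)}
π_{G, E, F, D} gives {(1, 15, 3, t), (1, 2, 14, t), (1, 30, 32, t), (1, 40, 28, t), (12, 15, 3, t), (12, 2, 14, t), (12, 30, 32, t), (12, 40, 28, t), (25, 15, 3, t), (25, 2, 14, t), (25, 30, 32, t), (25, 40, 28, t), (29, 15, 3, t), (29, 2, 14, t), (29, 30, 32, t), (29, 40, 28, t)}.
σ[F ≠ 28]: keep tuples satisfying F ≠ 28 → {(1, 15, 3, t), (1, 2, 14, t), (1, 30, 32, t), (12, 15, 3, t), (12, 2, 14, t), (12, 30, 32, t), (25, 15, 3, t), (25, 2, 14, t), (25, 30, 32, t), (29, 15, 3, t), (29, 2, 14, t), (29, 30, 32, t)}
π_{G, F} gives {(1, 14), (1, 3), (1, 32), (12, 14), (12, 3), (12, 32), (25, 14), (25, 3), (25, 32), (29, 14), (29, 3), (29, 32)}.

{(1, 14), (1, 3), (1, 32), (12, 14), (12, 3), (12, 32), (25, 14), (25, 3), (25, 32), (29, 14), (29, 3), (29, 32)}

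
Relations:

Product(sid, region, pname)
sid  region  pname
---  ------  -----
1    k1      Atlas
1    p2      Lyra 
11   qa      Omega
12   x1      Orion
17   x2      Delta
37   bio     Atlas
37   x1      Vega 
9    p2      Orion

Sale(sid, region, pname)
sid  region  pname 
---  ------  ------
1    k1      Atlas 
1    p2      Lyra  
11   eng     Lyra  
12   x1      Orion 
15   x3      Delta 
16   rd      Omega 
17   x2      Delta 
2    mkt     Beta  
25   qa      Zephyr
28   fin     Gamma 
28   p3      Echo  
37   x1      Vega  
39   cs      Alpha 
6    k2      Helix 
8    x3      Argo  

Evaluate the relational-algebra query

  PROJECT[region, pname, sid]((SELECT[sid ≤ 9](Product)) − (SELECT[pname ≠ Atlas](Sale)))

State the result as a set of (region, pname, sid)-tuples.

Apply σ_{sid ≤ 9}; surviving tuples: {(1, k1, Atlas), (1, p2, Lyra), (9, p2, Orion)}
Apply σ_{pname ≠ Atlas}; surviving tuples: {(1, p2, Lyra), (11, eng, Lyra), (12, x1, Orion), (15, x3, Delta), (16, rd, Omega), (17, x2, Delta), (2, mkt, Beta), (25, qa, Zephyr), (28, fin, Gamma), (28, p3, Echo), (37, x1, Vega), (39, cs, Alpha), (6, k2, Helix), (8, x3, Argo)}
Set difference of the two operands is {(1, k1, Atlas), (9, p2, Orion)}.
π[region, pname, sid]: project onto (region, pname, sid) → {(k1, Atlas, 1), (p2, Orion, 9)}

{(k1, Atlas, 1), (p2, Orion, 9)}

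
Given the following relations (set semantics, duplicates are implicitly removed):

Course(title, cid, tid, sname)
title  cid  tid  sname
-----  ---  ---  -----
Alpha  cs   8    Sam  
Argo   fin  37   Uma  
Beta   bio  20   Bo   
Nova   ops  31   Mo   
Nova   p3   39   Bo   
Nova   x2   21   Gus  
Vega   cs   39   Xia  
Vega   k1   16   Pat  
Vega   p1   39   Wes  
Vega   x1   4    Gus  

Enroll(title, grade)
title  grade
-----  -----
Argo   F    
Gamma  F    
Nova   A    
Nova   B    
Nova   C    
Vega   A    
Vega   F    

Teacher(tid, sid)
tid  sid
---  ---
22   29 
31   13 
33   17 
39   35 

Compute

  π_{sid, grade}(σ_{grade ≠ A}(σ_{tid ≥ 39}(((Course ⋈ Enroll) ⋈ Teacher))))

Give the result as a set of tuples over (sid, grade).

{(35, B), (35, C), (35, F)}

Course ⋈ Enroll (natural join on title): {(Argo, fin, 37, Uma, F), (Nova, ops, 31, Mo, A), (Nova, ops, 31, Mo, B), (Nova, ops, 31, Mo, C), (Nova, p3, 39, Bo, A), (Nova, p3, 39, Bo, B), (Nova, p3, 39, Bo, C), (Nova, x2, 21, Gus, A), (Nova, x2, 21, Gus, B), (Nova, x2, 21, Gus, C), (Vega, cs, 39, Xia, A), (Vega, cs, 39, Xia, F), (Vega, k1, 16, Pat, A), (Vega, k1, 16, Pat, F), (Vega, p1, 39, Wes, A), (Vega, p1, 39, Wes, F), (Vega, x1, 4, Gus, A), (Vega, x1, 4, Gus, F)}
(Course ⋈ Enroll) ⋈ Teacher (natural join on tid): {(Nova, ops, 31, Mo, A, 13), (Nova, ops, 31, Mo, B, 13), (Nova, ops, 31, Mo, C, 13), (Nova, p3, 39, Bo, A, 35), (Nova, p3, 39, Bo, B, 35), (Nova, p3, 39, Bo, C, 35), (Vega, cs, 39, Xia, A, 35), (Vega, cs, 39, Xia, F, 35), (Vega, p1, 39, Wes, A, 35), (Vega, p1, 39, Wes, F, 35)}
Apply σ_{tid ≥ 39}; surviving tuples: {(Nova, p3, 39, Bo, A, 35), (Nova, p3, 39, Bo, B, 35), (Nova, p3, 39, Bo, C, 35), (Vega, cs, 39, Xia, A, 35), (Vega, cs, 39, Xia, F, 35), (Vega, p1, 39, Wes, A, 35), (Vega, p1, 39, Wes, F, 35)}
Apply σ_{grade ≠ A}; surviving tuples: {(Nova, p3, 39, Bo, B, 35), (Nova, p3, 39, Bo, C, 35), (Vega, cs, 39, Xia, F, 35), (Vega, p1, 39, Wes, F, 35)}
π[sid, grade]: project onto (sid, grade) (1 duplicate(s) eliminated) → {(35, B), (35, C), (35, F)}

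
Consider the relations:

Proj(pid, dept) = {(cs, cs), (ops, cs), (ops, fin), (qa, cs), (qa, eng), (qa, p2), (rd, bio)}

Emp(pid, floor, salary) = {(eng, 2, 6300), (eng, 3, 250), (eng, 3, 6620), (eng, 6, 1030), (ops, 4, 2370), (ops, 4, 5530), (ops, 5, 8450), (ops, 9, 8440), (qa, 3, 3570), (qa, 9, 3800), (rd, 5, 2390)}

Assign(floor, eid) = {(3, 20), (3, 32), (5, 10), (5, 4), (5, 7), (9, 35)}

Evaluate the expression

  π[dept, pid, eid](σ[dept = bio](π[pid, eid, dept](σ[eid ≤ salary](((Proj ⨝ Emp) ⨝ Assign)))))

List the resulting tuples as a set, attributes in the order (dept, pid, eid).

{(bio, rd, 10), (bio, rd, 4), (bio, rd, 7)}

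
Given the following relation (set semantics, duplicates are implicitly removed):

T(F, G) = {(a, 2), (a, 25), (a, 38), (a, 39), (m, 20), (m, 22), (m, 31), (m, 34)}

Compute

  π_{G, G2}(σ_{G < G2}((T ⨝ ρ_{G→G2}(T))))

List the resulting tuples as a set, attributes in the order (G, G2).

{(2, 25), (2, 38), (2, 39), (20, 22), (20, 31), (20, 34), (22, 31), (22, 34), (25, 38), (25, 39), (31, 34), (38, 39)}

ρ[G→G2]: schema becomes (F, G2); tuples unchanged.
Natural join on F: {(a, 2, 2), (a, 2, 25), (a, 2, 38), (a, 2, 39), (a, 25, 2), (a, 25, 25), (a, 25, 38), (a, 25, 39), (a, 38, 2), (a, 38, 25), (a, 38, 38), (a, 38, 39), (a, 39, 2), (a, 39, 25), (a, 39, 38), (a, 39, 39), (m, 20, 20), (m, 20, 22), (m, 20, 31), (m, 20, 34), (m, 22, 20), (m, 22, 22), (m, 22, 31), (m, 22, 34), (m, 31, 20), (m, 31, 22), (m, 31, 31), (m, 31, 34), (m, 34, 20), (m, 34, 22), (m, 34, 31), (m, 34, 34)}
Filtering on G < G2 leaves {(a, 2, 25), (a, 2, 38), (a, 2, 39), (a, 25, 38), (a, 25, 39), (a, 38, 39), (m, 20, 22), (m, 20, 31), (m, 20, 34), (m, 22, 31), (m, 22, 34), (m, 31, 34)}.
π_{G, G2} gives {(2, 25), (2, 38), (2, 39), (20, 22), (20, 31), (20, 34), (22, 31), (22, 34), (25, 38), (25, 39), (31, 34), (38, 39)}.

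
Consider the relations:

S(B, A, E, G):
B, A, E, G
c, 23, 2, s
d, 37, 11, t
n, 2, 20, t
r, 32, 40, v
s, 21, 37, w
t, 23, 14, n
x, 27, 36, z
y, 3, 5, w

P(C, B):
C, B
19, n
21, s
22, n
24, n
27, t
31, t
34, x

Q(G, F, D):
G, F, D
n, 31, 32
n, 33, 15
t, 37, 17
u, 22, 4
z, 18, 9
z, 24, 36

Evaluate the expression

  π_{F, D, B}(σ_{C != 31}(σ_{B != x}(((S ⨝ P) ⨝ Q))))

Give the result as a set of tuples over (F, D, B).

{(31, 32, t), (33, 15, t), (37, 17, n)}

S ⋈ P (natural join on B): {(n, 2, 20, t, 19), (n, 2, 20, t, 22), (n, 2, 20, t, 24), (s, 21, 37, w, 21), (t, 23, 14, n, 27), (t, 23, 14, n, 31), (x, 27, 36, z, 34)}
(S ⨝ P) ⋈ Q (natural join on G): {(n, 2, 20, t, 19, 37, 17), (n, 2, 20, t, 22, 37, 17), (n, 2, 20, t, 24, 37, 17), (t, 23, 14, n, 27, 31, 32), (t, 23, 14, n, 27, 33, 15), (t, 23, 14, n, 31, 31, 32), (t, 23, 14, n, 31, 33, 15), (x, 27, 36, z, 34, 18, 9), (x, 27, 36, z, 34, 24, 36)}
Apply σ_{B != x}; surviving tuples: {(n, 2, 20, t, 19, 37, 17), (n, 2, 20, t, 22, 37, 17), (n, 2, 20, t, 24, 37, 17), (t, 23, 14, n, 27, 31, 32), (t, 23, 14, n, 27, 33, 15), (t, 23, 14, n, 31, 31, 32), (t, 23, 14, n, 31, 33, 15)}
Apply σ_{C != 31}; surviving tuples: {(n, 2, 20, t, 19, 37, 17), (n, 2, 20, t, 22, 37, 17), (n, 2, 20, t, 24, 37, 17), (t, 23, 14, n, 27, 31, 32), (t, 23, 14, n, 27, 33, 15)}
π_{F, D, B} gives {(31, 32, t), (33, 15, t), (37, 17, n)} (2 duplicate(s) eliminated).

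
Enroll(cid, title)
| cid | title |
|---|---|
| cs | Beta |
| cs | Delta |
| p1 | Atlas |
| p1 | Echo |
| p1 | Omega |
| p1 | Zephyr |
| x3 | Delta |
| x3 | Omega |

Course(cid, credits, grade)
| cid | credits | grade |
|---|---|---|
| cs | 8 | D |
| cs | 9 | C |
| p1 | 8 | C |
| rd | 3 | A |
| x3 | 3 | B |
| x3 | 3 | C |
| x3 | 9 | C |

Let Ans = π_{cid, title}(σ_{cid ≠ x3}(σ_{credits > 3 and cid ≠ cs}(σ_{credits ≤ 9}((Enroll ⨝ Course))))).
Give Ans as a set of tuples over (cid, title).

{(p1, Atlas), (p1, Echo), (p1, Omega), (p1, Zephyr)}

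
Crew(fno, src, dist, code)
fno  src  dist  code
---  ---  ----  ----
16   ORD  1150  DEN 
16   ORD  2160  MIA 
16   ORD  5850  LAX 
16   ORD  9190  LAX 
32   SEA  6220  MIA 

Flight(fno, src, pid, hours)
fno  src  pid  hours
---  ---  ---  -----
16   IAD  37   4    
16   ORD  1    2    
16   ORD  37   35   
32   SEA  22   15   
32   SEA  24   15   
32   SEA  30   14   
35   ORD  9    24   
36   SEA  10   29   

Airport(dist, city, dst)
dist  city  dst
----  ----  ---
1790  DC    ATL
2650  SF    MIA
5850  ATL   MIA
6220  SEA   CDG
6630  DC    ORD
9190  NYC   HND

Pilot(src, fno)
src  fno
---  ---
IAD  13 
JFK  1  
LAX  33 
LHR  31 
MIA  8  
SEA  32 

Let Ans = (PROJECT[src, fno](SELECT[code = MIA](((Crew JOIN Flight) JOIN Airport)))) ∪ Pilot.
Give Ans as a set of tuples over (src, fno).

Crew ⋈ Flight (natural join on fno, src): {(16, ORD, 1150, DEN, 1, 2), (16, ORD, 1150, DEN, 37, 35), (16, ORD, 2160, MIA, 1, 2), (16, ORD, 2160, MIA, 37, 35), (16, ORD, 5850, LAX, 1, 2), (16, ORD, 5850, LAX, 37, 35), (16, ORD, 9190, LAX, 1, 2), (16, ORD, 9190, LAX, 37, 35), (32, SEA, 6220, MIA, 22, 15), (32, SEA, 6220, MIA, 24, 15), (32, SEA, 6220, MIA, 30, 14)}
(Crew JOIN Flight) ⋈ Airport (natural join on dist): {(16, ORD, 5850, LAX, 1, 2, ATL, MIA), (16, ORD, 5850, LAX, 37, 35, ATL, MIA), (16, ORD, 9190, LAX, 1, 2, NYC, HND), (16, ORD, 9190, LAX, 37, 35, NYC, HND), (32, SEA, 6220, MIA, 22, 15, SEA, CDG), (32, SEA, 6220, MIA, 24, 15, SEA, CDG), (32, SEA, 6220, MIA, 30, 14, SEA, CDG)}
Filtering on code = MIA leaves {(32, SEA, 6220, MIA, 22, 15, SEA, CDG), (32, SEA, 6220, MIA, 24, 15, SEA, CDG), (32, SEA, 6220, MIA, 30, 14, SEA, CDG)}.
Keep only column(s) src, fno (2 duplicate(s) eliminated): {(SEA, 32)}
Union: {(SEA, 32)} with {(IAD, 13), (JFK, 1), (LAX, 33), (LHR, 31), (MIA, 8), (SEA, 32)} → {(IAD, 13), (JFK, 1), (LAX, 33), (LHR, 31), (MIA, 8), (SEA, 32)}

{(IAD, 13), (JFK, 1), (LAX, 33), (LHR, 31), (MIA, 8), (SEA, 32)}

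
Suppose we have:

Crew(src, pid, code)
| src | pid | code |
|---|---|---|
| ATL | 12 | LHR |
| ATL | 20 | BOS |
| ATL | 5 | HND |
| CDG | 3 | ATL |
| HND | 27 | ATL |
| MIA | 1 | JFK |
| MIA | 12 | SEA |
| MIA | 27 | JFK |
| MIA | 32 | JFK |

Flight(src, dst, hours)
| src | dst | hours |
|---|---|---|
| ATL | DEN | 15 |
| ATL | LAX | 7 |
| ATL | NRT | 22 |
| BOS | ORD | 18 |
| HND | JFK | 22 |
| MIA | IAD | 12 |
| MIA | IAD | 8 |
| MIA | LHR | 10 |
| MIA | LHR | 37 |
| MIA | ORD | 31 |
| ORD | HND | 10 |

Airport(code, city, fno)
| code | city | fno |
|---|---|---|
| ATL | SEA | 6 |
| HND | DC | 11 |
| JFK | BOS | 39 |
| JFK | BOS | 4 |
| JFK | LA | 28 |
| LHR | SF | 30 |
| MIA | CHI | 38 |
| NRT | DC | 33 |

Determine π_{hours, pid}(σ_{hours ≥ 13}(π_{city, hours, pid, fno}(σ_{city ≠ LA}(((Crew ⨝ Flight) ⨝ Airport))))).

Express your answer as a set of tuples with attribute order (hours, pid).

{(15, 12), (15, 5), (22, 12), (22, 27), (22, 5), (31, 1), (31, 27), (31, 32), (37, 1), (37, 27), (37, 32)}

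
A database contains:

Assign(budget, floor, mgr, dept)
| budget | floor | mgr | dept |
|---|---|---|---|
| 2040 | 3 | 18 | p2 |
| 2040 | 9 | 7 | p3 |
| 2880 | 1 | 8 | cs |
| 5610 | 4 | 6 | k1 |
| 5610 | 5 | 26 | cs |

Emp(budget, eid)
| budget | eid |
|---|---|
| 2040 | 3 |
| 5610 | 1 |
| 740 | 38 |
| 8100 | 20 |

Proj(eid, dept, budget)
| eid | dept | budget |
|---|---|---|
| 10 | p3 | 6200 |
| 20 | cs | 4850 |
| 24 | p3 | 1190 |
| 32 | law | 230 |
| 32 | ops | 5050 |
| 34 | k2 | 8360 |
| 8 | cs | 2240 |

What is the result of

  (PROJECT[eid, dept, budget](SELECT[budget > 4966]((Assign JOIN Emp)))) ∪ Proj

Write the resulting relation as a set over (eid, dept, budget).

Joining Assign and Emp on budget yields {(2040, 3, 18, p2, 3), (2040, 9, 7, p3, 3), (5610, 4, 6, k1, 1), (5610, 5, 26, cs, 1)}.
Filtering on budget > 4966 leaves {(5610, 4, 6, k1, 1), (5610, 5, 26, cs, 1)}.
Projecting to eid, dept, budget: {(1, cs, 5610), (1, k1, 5610)}
Union: {(1, cs, 5610), (1, k1, 5610)} with {(10, p3, 6200), (20, cs, 4850), (24, p3, 1190), (32, law, 230), (32, ops, 5050), (34, k2, 8360), (8, cs, 2240)} → {(1, cs, 5610), (1, k1, 5610), (10, p3, 6200), (20, cs, 4850), (24, p3, 1190), (32, law, 230), (32, ops, 5050), (34, k2, 8360), (8, cs, 2240)}

{(1, cs, 5610), (1, k1, 5610), (10, p3, 6200), (20, cs, 4850), (24, p3, 1190), (32, law, 230), (32, ops, 5050), (34, k2, 8360), (8, cs, 2240)}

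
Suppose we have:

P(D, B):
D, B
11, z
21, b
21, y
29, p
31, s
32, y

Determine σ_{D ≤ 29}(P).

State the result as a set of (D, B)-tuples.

{(11, z), (21, b), (21, y), (29, p)}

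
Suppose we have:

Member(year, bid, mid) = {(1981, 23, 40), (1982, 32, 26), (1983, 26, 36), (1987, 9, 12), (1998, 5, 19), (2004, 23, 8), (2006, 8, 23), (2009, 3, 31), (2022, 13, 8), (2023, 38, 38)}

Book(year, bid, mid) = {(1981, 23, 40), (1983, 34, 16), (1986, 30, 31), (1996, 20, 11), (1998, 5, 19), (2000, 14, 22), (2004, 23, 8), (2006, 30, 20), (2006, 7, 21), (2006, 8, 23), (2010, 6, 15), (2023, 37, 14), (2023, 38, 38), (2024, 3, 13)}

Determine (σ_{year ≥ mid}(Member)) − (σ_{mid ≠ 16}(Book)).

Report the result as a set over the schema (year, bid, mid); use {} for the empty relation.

{(1982, 32, 26), (1983, 26, 36), (1987, 9, 12), (2009, 3, 31), (2022, 13, 8)}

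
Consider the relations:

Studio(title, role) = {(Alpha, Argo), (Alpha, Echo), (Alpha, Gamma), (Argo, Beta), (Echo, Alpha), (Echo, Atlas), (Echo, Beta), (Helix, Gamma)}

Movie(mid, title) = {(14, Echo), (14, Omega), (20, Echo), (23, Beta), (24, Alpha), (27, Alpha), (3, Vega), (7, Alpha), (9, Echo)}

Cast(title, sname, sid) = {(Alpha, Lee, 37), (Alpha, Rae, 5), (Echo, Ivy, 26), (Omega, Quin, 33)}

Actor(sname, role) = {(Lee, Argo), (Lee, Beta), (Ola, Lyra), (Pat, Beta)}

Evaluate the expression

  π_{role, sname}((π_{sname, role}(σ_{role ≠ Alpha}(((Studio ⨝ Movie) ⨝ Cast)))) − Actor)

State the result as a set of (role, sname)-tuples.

Studio ⋈ Movie (natural join on title): {(Alpha, Argo, 24), (Alpha, Argo, 27), (Alpha, Argo, 7), (Alpha, Echo, 24), (Alpha, Echo, 27), (Alpha, Echo, 7), (Alpha, Gamma, 24), (Alpha, Gamma, 27), (Alpha, Gamma, 7), (Echo, Alpha, 14), (Echo, Alpha, 20), (Echo, Alpha, 9), (Echo, Atlas, 14), (Echo, Atlas, 20), (Echo, Atlas, 9), (Echo, Beta, 14), (Echo, Beta, 20), (Echo, Beta, 9)}
(Studio ⨝ Movie) ⋈ Cast (natural join on title): {(Alpha, Argo, 24, Lee, 37), (Alpha, Argo, 24, Rae, 5), (Alpha, Argo, 27, Lee, 37), (Alpha, Argo, 27, Rae, 5), (Alpha, Argo, 7, Lee, 37), (Alpha, Argo, 7, Rae, 5), (Alpha, Echo, 24, Lee, 37), (Alpha, Echo, 24, Rae, 5), (Alpha, Echo, 27, Lee, 37), (Alpha, Echo, 27, Rae, 5), (Alpha, Echo, 7, Lee, 37), (Alpha, Echo, 7, Rae, 5), (Alpha, Gamma, 24, Lee, 37), (Alpha, Gamma, 24, Rae, 5), (Alpha, Gamma, 27, Lee, 37), (Alpha, Gamma, 27, Rae, 5), (Alpha, Gamma, 7, Lee, 37), (Alpha, Gamma, 7, Rae, 5), (Echo, Alpha, 14, Ivy, 26), (Echo, Alpha, 20, Ivy, 26), (Echo, Alpha, 9, Ivy, 26), (Echo, Atlas, 14, Ivy, 26), (Echo, Atlas, 20, Ivy, 26), (Echo, Atlas, 9, Ivy, 26), (Echo, Beta, 14, Ivy, 26), (Echo, Beta, 20, Ivy, 26), (Echo, Beta, 9, Ivy, 26)}
Filtering on role ≠ Alpha leaves {(Alpha, Argo, 24, Lee, 37), (Alpha, Argo, 24, Rae, 5), (Alpha, Argo, 27, Lee, 37), (Alpha, Argo, 27, Rae, 5), (Alpha, Argo, 7, Lee, 37), (Alpha, Argo, 7, Rae, 5), (Alpha, Echo, 24, Lee, 37), (Alpha, Echo, 24, Rae, 5), (Alpha, Echo, 27, Lee, 37), (Alpha, Echo, 27, Rae, 5), (Alpha, Echo, 7, Lee, 37), (Alpha, Echo, 7, Rae, 5), (Alpha, Gamma, 24, Lee, 37), (Alpha, Gamma, 24, Rae, 5), (Alpha, Gamma, 27, Lee, 37), (Alpha, Gamma, 27, Rae, 5), (Alpha, Gamma, 7, Lee, 37), (Alpha, Gamma, 7, Rae, 5), (Echo, Atlas, 14, Ivy, 26), (Echo, Atlas, 20, Ivy, 26), (Echo, Atlas, 9, Ivy, 26), (Echo, Beta, 14, Ivy, 26), (Echo, Beta, 20, Ivy, 26), (Echo, Beta, 9, Ivy, 26)}.
π_{sname, role} gives {(Ivy, Atlas), (Ivy, Beta), (Lee, Argo), (Lee, Echo), (Lee, Gamma), (Rae, Argo), (Rae, Echo), (Rae, Gamma)} (16 duplicate(s) eliminated).
Difference: {(Ivy, Atlas), (Ivy, Beta), (Lee, Argo), (Lee, Echo), (Lee, Gamma), (Rae, Argo), (Rae, Echo), (Rae, Gamma)} with {(Lee, Argo), (Lee, Beta), (Ola, Lyra), (Pat, Beta)} → {(Ivy, Atlas), (Ivy, Beta), (Lee, Echo), (Lee, Gamma), (Rae, Argo), (Rae, Echo), (Rae, Gamma)}
π_{role, sname} gives {(Argo, Rae), (Atlas, Ivy), (Beta, Ivy), (Echo, Lee), (Echo, Rae), (Gamma, Lee), (Gamma, Rae)}.

{(Argo, Rae), (Atlas, Ivy), (Beta, Ivy), (Echo, Lee), (Echo, Rae), (Gamma, Lee), (Gamma, Rae)}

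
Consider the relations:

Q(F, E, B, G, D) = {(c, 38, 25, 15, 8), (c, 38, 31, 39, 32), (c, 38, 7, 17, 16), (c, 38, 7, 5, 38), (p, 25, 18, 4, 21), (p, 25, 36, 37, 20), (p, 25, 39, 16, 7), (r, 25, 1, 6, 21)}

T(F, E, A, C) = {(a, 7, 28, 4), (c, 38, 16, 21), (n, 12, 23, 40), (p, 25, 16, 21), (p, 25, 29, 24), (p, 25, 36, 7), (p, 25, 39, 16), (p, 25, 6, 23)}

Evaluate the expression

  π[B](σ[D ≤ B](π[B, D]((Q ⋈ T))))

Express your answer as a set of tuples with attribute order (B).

Joining Q and T on F, E yields {(c, 38, 25, 15, 8, 16, 21), (c, 38, 31, 39, 32, 16, 21), (c, 38, 7, 17, 16, 16, 21), (c, 38, 7, 5, 38, 16, 21), (p, 25, 18, 4, 21, 16, 21), (p, 25, 18, 4, 21, 29, 24), (p, 25, 18, 4, 21, 36, 7), (p, 25, 18, 4, 21, 39, 16), (p, 25, 18, 4, 21, 6, 23), (p, 25, 36, 37, 20, 16, 21), (p, 25, 36, 37, 20, 29, 24), (p, 25, 36, 37, 20, 36, 7), (p, 25, 36, 37, 20, 39, 16), (p, 25, 36, 37, 20, 6, 23), (p, 25, 39, 16, 7, 16, 21), (p, 25, 39, 16, 7, 29, 24), (p, 25, 39, 16, 7, 36, 7), (p, 25, 39, 16, 7, 39, 16), (p, 25, 39, 16, 7, 6, 23)}.
Keep only column(s) B, D (12 duplicate(s) eliminated): {(18, 21), (25, 8), (31, 32), (36, 20), (39, 7), (7, 16), (7, 38)}
Selection D ≤ B: {(25, 8), (36, 20), (39, 7)}
Keep only column(s) B: {25, 36, 39}

{25, 36, 39}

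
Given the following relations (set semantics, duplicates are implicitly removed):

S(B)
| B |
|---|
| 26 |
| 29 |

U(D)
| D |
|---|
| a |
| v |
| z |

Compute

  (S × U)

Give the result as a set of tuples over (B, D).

{(26, a), (26, v), (26, z), (29, a), (29, v), (29, z)}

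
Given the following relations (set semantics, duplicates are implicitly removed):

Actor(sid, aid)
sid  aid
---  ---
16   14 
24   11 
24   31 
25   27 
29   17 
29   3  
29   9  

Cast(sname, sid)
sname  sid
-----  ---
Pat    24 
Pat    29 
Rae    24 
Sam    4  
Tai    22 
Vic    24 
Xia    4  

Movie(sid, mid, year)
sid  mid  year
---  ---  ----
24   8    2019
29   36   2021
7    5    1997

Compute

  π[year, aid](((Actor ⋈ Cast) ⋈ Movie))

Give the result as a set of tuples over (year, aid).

Actor ⋈ Cast (natural join on sid): {(24, 11, Pat), (24, 11, Rae), (24, 11, Vic), (24, 31, Pat), (24, 31, Rae), (24, 31, Vic), (29, 17, Pat), (29, 3, Pat), (29, 9, Pat)}
(Actor ⋈ Cast) ⋈ Movie (natural join on sid): {(24, 11, Pat, 8, 2019), (24, 11, Rae, 8, 2019), (24, 11, Vic, 8, 2019), (24, 31, Pat, 8, 2019), (24, 31, Rae, 8, 2019), (24, 31, Vic, 8, 2019), (29, 17, Pat, 36, 2021), (29, 3, Pat, 36, 2021), (29, 9, Pat, 36, 2021)}
π_{year, aid} gives {(2019, 11), (2019, 31), (2021, 17), (2021, 3), (2021, 9)} (4 duplicate(s) eliminated).

{(2019, 11), (2019, 31), (2021, 17), (2021, 3), (2021, 9)}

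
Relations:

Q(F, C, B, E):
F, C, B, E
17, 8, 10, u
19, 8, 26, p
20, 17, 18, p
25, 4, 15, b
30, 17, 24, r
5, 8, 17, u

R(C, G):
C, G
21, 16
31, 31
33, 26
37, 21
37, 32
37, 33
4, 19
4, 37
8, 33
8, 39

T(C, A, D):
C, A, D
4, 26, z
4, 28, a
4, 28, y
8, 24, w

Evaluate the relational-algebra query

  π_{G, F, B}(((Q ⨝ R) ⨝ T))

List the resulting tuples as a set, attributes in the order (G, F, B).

{(19, 25, 15), (33, 17, 10), (33, 19, 26), (33, 5, 17), (37, 25, 15), (39, 17, 10), (39, 19, 26), (39, 5, 17)}

Joining Q and R on C yields {(17, 8, 10, u, 33), (17, 8, 10, u, 39), (19, 8, 26, p, 33), (19, 8, 26, p, 39), (25, 4, 15, b, 19), (25, 4, 15, b, 37), (5, 8, 17, u, 33), (5, 8, 17, u, 39)}.
Joining (Q ⨝ R) and T on C yields {(17, 8, 10, u, 33, 24, w), (17, 8, 10, u, 39, 24, w), (19, 8, 26, p, 33, 24, w), (19, 8, 26, p, 39, 24, w), (25, 4, 15, b, 19, 26, z), (25, 4, 15, b, 19, 28, a), (25, 4, 15, b, 19, 28, y), (25, 4, 15, b, 37, 26, z), (25, 4, 15, b, 37, 28, a), (25, 4, 15, b, 37, 28, y), (5, 8, 17, u, 33, 24, w), (5, 8, 17, u, 39, 24, w)}.
Keep only column(s) G, F, B (4 duplicate(s) eliminated): {(19, 25, 15), (33, 17, 10), (33, 19, 26), (33, 5, 17), (37, 25, 15), (39, 17, 10), (39, 19, 26), (39, 5, 17)}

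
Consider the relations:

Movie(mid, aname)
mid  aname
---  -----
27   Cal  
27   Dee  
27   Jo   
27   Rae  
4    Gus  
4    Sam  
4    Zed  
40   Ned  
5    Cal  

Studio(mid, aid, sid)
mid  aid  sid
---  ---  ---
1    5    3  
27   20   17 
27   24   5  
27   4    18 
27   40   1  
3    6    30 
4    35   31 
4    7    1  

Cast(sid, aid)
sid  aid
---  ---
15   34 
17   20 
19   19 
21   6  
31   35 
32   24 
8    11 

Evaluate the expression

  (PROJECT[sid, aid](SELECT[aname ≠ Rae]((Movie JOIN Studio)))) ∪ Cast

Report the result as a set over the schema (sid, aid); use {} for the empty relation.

{(1, 40), (1, 7), (15, 34), (17, 20), (18, 4), (19, 19), (21, 6), (31, 35), (32, 24), (5, 24), (8, 11)}

Movie ⋈ Studio (natural join on mid): {(27, Cal, 20, 17), (27, Cal, 24, 5), (27, Cal, 4, 18), (27, Cal, 40, 1), (27, Dee, 20, 17), (27, Dee, 24, 5), (27, Dee, 4, 18), (27, Dee, 40, 1), (27, Jo, 20, 17), (27, Jo, 24, 5), (27, Jo, 4, 18), (27, Jo, 40, 1), (27, Rae, 20, 17), (27, Rae, 24, 5), (27, Rae, 4, 18), (27, Rae, 40, 1), (4, Gus, 35, 31), (4, Gus, 7, 1), (4, Sam, 35, 31), (4, Sam, 7, 1), (4, Zed, 35, 31), (4, Zed, 7, 1)}
Filtering on aname ≠ Rae leaves {(27, Cal, 20, 17), (27, Cal, 24, 5), (27, Cal, 4, 18), (27, Cal, 40, 1), (27, Dee, 20, 17), (27, Dee, 24, 5), (27, Dee, 4, 18), (27, Dee, 40, 1), (27, Jo, 20, 17), (27, Jo, 24, 5), (27, Jo, 4, 18), (27, Jo, 40, 1), (4, Gus, 35, 31), (4, Gus, 7, 1), (4, Sam, 35, 31), (4, Sam, 7, 1), (4, Zed, 35, 31), (4, Zed, 7, 1)}.
Keep only column(s) sid, aid (12 duplicate(s) eliminated): {(1, 40), (1, 7), (17, 20), (18, 4), (31, 35), (5, 24)}
Taking the union: {(1, 40), (1, 7), (15, 34), (17, 20), (18, 4), (19, 19), (21, 6), (31, 35), (32, 24), (5, 24), (8, 11)}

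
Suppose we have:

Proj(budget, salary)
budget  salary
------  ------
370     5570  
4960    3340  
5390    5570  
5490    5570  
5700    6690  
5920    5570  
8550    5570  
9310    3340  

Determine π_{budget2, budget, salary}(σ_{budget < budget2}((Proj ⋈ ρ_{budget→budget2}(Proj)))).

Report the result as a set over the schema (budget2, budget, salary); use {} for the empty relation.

{(5390, 370, 5570), (5490, 370, 5570), (5490, 5390, 5570), (5920, 370, 5570), (5920, 5390, 5570), (5920, 5490, 5570), (8550, 370, 5570), (8550, 5390, 5570), (8550, 5490, 5570), (8550, 5920, 5570), (9310, 4960, 3340)}

ρ[budget→budget2]: schema becomes (budget2, salary); tuples unchanged.
Proj ⋈ ρ_{budget→budget2}(Proj) (natural join on salary): {(370, 5570, 370), (370, 5570, 5390), (370, 5570, 5490), (370, 5570, 5920), (370, 5570, 8550), (4960, 3340, 4960), (4960, 3340, 9310), (5390, 5570, 370), (5390, 5570, 5390), (5390, 5570, 5490), (5390, 5570, 5920), (5390, 5570, 8550), (5490, 5570, 370), (5490, 5570, 5390), (5490, 5570, 5490), (5490, 5570, 5920), (5490, 5570, 8550), (5700, 6690, 5700), (5920, 5570, 370), (5920, 5570, 5390), (5920, 5570, 5490), (5920, 5570, 5920), (5920, 5570, 8550), (8550, 5570, 370), (8550, 5570, 5390), (8550, 5570, 5490), (8550, 5570, 5920), (8550, 5570, 8550), (9310, 3340, 4960), (9310, 3340, 9310)}
Selection budget < budget2: {(370, 5570, 5390), (370, 5570, 5490), (370, 5570, 5920), (370, 5570, 8550), (4960, 3340, 9310), (5390, 5570, 5490), (5390, 5570, 5920), (5390, 5570, 8550), (5490, 5570, 5920), (5490, 5570, 8550), (5920, 5570, 8550)}
Keep only column(s) budget2, budget, salary: {(5390, 370, 5570), (5490, 370, 5570), (5490, 5390, 5570), (5920, 370, 5570), (5920, 5390, 5570), (5920, 5490, 5570), (8550, 370, 5570), (8550, 5390, 5570), (8550, 5490, 5570), (8550, 5920, 5570), (9310, 4960, 3340)}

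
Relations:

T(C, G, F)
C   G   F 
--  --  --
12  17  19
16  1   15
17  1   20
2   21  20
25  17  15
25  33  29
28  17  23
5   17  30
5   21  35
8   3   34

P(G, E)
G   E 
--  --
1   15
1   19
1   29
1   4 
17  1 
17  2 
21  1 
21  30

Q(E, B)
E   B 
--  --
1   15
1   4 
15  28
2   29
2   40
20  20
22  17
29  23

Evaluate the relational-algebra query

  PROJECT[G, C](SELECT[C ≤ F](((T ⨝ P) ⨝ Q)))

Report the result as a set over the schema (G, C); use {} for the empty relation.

Natural join on G: {(12, 17, 19, 1), (12, 17, 19, 2), (16, 1, 15, 15), (16, 1, 15, 19), (16, 1, 15, 29), (16, 1, 15, 4), (17, 1, 20, 15), (17, 1, 20, 19), (17, 1, 20, 29), (17, 1, 20, 4), (2, 21, 20, 1), (2, 21, 20, 30), (25, 17, 15, 1), (25, 17, 15, 2), (28, 17, 23, 1), (28, 17, 23, 2), (5, 17, 30, 1), (5, 17, 30, 2), (5, 21, 35, 1), (5, 21, 35, 30)}
Natural join on E: {(12, 17, 19, 1, 15), (12, 17, 19, 1, 4), (12, 17, 19, 2, 29), (12, 17, 19, 2, 40), (16, 1, 15, 15, 28), (16, 1, 15, 29, 23), (17, 1, 20, 15, 28), (17, 1, 20, 29, 23), (2, 21, 20, 1, 15), (2, 21, 20, 1, 4), (25, 17, 15, 1, 15), (25, 17, 15, 1, 4), (25, 17, 15, 2, 29), (25, 17, 15, 2, 40), (28, 17, 23, 1, 15), (28, 17, 23, 1, 4), (28, 17, 23, 2, 29), (28, 17, 23, 2, 40), (5, 17, 30, 1, 15), (5, 17, 30, 1, 4), (5, 17, 30, 2, 29), (5, 17, 30, 2, 40), (5, 21, 35, 1, 15), (5, 21, 35, 1, 4)}
Filtering on C ≤ F leaves {(12, 17, 19, 1, 15), (12, 17, 19, 1, 4), (12, 17, 19, 2, 29), (12, 17, 19, 2, 40), (17, 1, 20, 15, 28), (17, 1, 20, 29, 23), (2, 21, 20, 1, 15), (2, 21, 20, 1, 4), (5, 17, 30, 1, 15), (5, 17, 30, 1, 4), (5, 17, 30, 2, 29), (5, 17, 30, 2, 40), (5, 21, 35, 1, 15), (5, 21, 35, 1, 4)}.
π[G, C]: project onto (G, C) (9 duplicate(s) eliminated) → {(1, 17), (17, 12), (17, 5), (21, 2), (21, 5)}

{(1, 17), (17, 12), (17, 5), (21, 2), (21, 5)}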